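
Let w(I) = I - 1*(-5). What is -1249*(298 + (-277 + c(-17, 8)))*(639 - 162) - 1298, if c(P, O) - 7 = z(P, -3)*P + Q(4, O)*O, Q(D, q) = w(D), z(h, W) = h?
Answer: -231756995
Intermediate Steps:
w(I) = 5 + I (w(I) = I + 5 = 5 + I)
Q(D, q) = 5 + D
c(P, O) = 7 + P² + 9*O (c(P, O) = 7 + (P*P + (5 + 4)*O) = 7 + (P² + 9*O) = 7 + P² + 9*O)
-1249*(298 + (-277 + c(-17, 8)))*(639 - 162) - 1298 = -1249*(298 + (-277 + (7 + (-17)² + 9*8)))*(639 - 162) - 1298 = -1249*(298 + (-277 + (7 + 289 + 72)))*477 - 1298 = -1249*(298 + (-277 + 368))*477 - 1298 = -1249*(298 + 91)*477 - 1298 = -485861*477 - 1298 = -1249*185553 - 1298 = -231755697 - 1298 = -231756995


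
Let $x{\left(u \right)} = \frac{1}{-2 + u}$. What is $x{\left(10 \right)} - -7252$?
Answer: $\frac{58017}{8} \approx 7252.1$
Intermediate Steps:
$x{\left(10 \right)} - -7252 = \frac{1}{-2 + 10} - -7252 = \frac{1}{8} + 7252 = \frac{58017}{8}$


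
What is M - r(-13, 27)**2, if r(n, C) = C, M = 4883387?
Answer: 4882658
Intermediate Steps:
M - r(-13, 27)**2 = 4883387 - 1*27**2 = 4883387 - 1*729 = 4883387 - 729 = 4882658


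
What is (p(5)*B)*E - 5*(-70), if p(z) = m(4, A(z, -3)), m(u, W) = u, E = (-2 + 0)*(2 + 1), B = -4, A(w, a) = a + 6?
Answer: 446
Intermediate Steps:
A(w, a) = 6 + a
E = -6 (E = -2*3 = -6)
p(z) = 4
(p(5)*B)*E - 5*(-70) = (4*(-4))*(-6) - 5*(-70) = -16*(-6) + 350 = 96 + 350 = 446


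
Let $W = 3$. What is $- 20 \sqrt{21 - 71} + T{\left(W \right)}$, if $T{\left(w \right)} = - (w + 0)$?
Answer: $-3 - 100 i \sqrt{2} \approx -3.0 - 141.42 i$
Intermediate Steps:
$T{\left(w \right)} = - w$
$- 20 \sqrt{21 - 71} + T{\left(W \right)} = - 20 \sqrt{21 - 71} - 3 = - 20 \sqrt{-50} - 3 = - 20 \cdot 5 i \sqrt{2} - 3 = - 100 i \sqrt{2} - 3 = -3 - 100 i \sqrt{2}$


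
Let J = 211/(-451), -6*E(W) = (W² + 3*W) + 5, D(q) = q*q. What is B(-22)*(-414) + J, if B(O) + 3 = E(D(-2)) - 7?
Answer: 2893856/451 ≈ 6416.5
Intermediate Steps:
D(q) = q²
E(W) = -⅚ - W/2 - W²/6 (E(W) = -((W² + 3*W) + 5)/6 = -(5 + W² + 3*W)/6 = -⅚ - W/2 - W²/6)
J = -211/451 (J = 211*(-1/451) = -211/451 ≈ -0.46785)
B(O) = -31/2 (B(O) = -3 + ((-⅚ - ½*(-2)² - ((-2)²)²/6) - 7) = -3 + ((-⅚ - ½*4 - ⅙*4²) - 7) = -3 + ((-⅚ - 2 - ⅙*16) - 7) = -3 + ((-⅚ - 2 - 8/3) - 7) = -3 + (-11/2 - 7) = -3 - 25/2 = -31/2)
B(-22)*(-414) + J = -31/2*(-414) - 211/451 = 6417 - 211/451 = 2893856/451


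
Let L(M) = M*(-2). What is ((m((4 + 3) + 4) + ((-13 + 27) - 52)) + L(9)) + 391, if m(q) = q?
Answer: 346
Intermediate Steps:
L(M) = -2*M
((m((4 + 3) + 4) + ((-13 + 27) - 52)) + L(9)) + 391 = ((((4 + 3) + 4) + ((-13 + 27) - 52)) - 2*9) + 391 = (((7 + 4) + (14 - 52)) - 18) + 391 = ((11 - 38) - 18) + 391 = (-27 - 18) + 391 = -45 + 391 = 346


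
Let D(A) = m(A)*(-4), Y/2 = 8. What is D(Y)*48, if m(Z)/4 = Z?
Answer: -12288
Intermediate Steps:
m(Z) = 4*Z
Y = 16 (Y = 2*8 = 16)
D(A) = -16*A (D(A) = (4*A)*(-4) = -16*A)
D(Y)*48 = -16*16*48 = -256*48 = -12288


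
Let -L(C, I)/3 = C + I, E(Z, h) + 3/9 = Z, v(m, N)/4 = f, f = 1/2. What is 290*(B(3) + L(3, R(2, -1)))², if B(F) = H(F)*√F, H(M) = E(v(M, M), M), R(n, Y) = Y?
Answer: 38570/3 - 5800*√3 ≈ 2810.8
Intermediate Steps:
f = ½ ≈ 0.50000
v(m, N) = 2 (v(m, N) = 4*(½) = 2)
E(Z, h) = -⅓ + Z
H(M) = 5/3 (H(M) = -⅓ + 2 = 5/3)
B(F) = 5*√F/3
L(C, I) = -3*C - 3*I (L(C, I) = -3*(C + I) = -3*C - 3*I)
290*(B(3) + L(3, R(2, -1)))² = 290*(5*√3/3 + (-3*3 - 3*(-1)))² = 290*(5*√3/3 + (-9 + 3))² = 290*(5*√3/3 - 6)² = 290*(-6 + 5*√3/3)²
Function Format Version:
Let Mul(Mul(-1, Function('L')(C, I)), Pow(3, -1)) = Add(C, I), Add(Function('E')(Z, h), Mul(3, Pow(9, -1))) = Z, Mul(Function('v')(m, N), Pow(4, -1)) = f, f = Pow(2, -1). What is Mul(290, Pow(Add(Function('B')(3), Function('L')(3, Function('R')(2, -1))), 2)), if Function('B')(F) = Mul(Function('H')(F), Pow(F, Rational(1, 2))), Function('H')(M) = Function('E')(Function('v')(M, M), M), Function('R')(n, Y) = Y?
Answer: Add(Rational(38570, 3), Mul(-5800, Pow(3, Rational(1, 2)))) ≈ 2810.8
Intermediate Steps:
f = Rational(1, 2) ≈ 0.50000
Function('v')(m, N) = 2 (Function('v')(m, N) = Mul(4, Rational(1, 2)) = 2)
Function('E')(Z, h) = Add(Rational(-1, 3), Z)
Function('H')(M) = Rational(5, 3) (Function('H')(M) = Add(Rational(-1, 3), 2) = Rational(5, 3))
Function('B')(F) = Mul(Rational(5, 3), Pow(F, Rational(1, 2)))
Function('L')(C, I) = Add(Mul(-3, C), Mul(-3, I)) (Function('L')(C, I) = Mul(-3, Add(C, I)) = Add(Mul(-3, C), Mul(-3, I)))
Mul(290, Pow(Add(Function('B')(3), Function('L')(3, Function('R')(2, -1))), 2)) = Mul(290, Pow(Add(Mul(Rational(5, 3), Pow(3, Rational(1, 2))), Add(Mul(-3, 3), Mul(-3, -1))), 2)) = Mul(290, Pow(Add(Mul(Rational(5, 3), Pow(3, Rational(1, 2))), Add(-9, 3)), 2)) = Mul(290, Pow(Add(Mul(Rational(5, 3), Pow(3, Rational(1, 2))), -6), 2)) = Mul(290, Pow(Add(-6, Mul(Rational(5, 3), Pow(3, Rational(1, 2)))), 2))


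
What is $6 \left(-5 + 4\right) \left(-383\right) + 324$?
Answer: $2622$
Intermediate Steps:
$6 \left(-5 + 4\right) \left(-383\right) + 324 = 6 \left(-1\right) \left(-383\right) + 324 = \left(-6\right) \left(-383\right) + 324 = 2298 + 324 = 2622$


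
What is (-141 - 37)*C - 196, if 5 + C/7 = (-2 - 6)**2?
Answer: -73710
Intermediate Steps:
C = 413 (C = -35 + 7*(-2 - 6)**2 = -35 + 7*(-8)**2 = -35 + 7*64 = -35 + 448 = 413)
(-141 - 37)*C - 196 = (-141 - 37)*413 - 196 = -178*413 - 196 = -73514 - 196 = -73710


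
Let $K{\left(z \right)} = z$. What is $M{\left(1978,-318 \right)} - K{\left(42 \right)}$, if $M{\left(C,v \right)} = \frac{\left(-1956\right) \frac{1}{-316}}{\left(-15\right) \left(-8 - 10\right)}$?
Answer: $- \frac{298457}{7110} \approx -41.977$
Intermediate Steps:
$M{\left(C,v \right)} = \frac{163}{7110}$ ($M{\left(C,v \right)} = \frac{\left(-1956\right) \left(- \frac{1}{316}\right)}{\left(-15\right) \left(-18\right)} = \frac{489}{79 \cdot 270} = \frac{489}{79} \cdot \frac{1}{270} = \frac{163}{7110}$)
$M{\left(1978,-318 \right)} - K{\left(42 \right)} = \frac{163}{7110} - 42 = - \frac{298457}{7110}$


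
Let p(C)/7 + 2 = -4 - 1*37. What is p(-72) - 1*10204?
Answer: -10505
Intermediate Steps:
p(C) = -301 (p(C) = -14 + 7*(-4 - 1*37) = -14 + 7*(-4 - 37) = -14 + 7*(-41) = -14 - 287 = -301)
p(-72) - 1*10204 = -301 - 1*10204 = -301 - 10204 = -10505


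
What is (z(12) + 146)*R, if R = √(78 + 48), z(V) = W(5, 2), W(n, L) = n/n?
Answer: 441*√14 ≈ 1650.1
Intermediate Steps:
W(n, L) = 1
z(V) = 1
R = 3*√14 (R = √126 = 3*√14 ≈ 11.225)
(z(12) + 146)*R = (1 + 146)*(3*√14) = 147*(3*√14) = 441*√14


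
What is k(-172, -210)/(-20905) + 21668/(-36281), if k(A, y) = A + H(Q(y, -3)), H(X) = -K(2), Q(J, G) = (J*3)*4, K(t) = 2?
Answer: -446656646/758454305 ≈ -0.58890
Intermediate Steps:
Q(J, G) = 12*J (Q(J, G) = (3*J)*4 = 12*J)
H(X) = -2 (H(X) = -1*2 = -2)
k(A, y) = -2 + A (k(A, y) = A - 2 = -2 + A)
k(-172, -210)/(-20905) + 21668/(-36281) = (-2 - 172)/(-20905) + 21668/(-36281) = -174*(-1/20905) + 21668*(-1/36281) = 174/20905 - 21668/36281 = -446656646/758454305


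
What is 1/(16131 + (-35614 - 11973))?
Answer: -1/31456 ≈ -3.1790e-5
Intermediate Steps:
1/(16131 + (-35614 - 11973)) = 1/(16131 - 47587) = 1/(-31456) = -1/31456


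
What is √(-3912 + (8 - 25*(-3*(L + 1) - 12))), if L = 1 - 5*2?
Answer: 2*I*√1051 ≈ 64.838*I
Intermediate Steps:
L = -9 (L = 1 - 10 = -9)
√(-3912 + (8 - 25*(-3*(L + 1) - 12))) = √(-3912 + (8 - 25*(-3*(-9 + 1) - 12))) = √(-3912 + (8 - 25*(-3*(-8) - 12))) = √(-3912 + (8 - 25*(24 - 12))) = √(-3912 + (8 - 25*12)) = √(-3912 + (8 - 300)) = √(-3912 - 292) = √(-4204) = 2*I*√1051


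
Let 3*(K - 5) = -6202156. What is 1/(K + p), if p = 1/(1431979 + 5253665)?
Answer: -2228548/4607256307089 ≈ -4.8370e-7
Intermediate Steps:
p = 1/6685644 ≈ 1.4957e-7
K = -6202141/3 (K = 5 + (⅓)*(-6202156) = 5 - 6202156/3 = -6202141/3 ≈ -2.0674e+6)
1/(K + p) = 1/(-6202141/3 + 1/6685644) = 1/(-4607256307089/2228548) = -2228548/4607256307089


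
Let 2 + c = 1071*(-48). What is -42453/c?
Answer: 801/970 ≈ 0.82577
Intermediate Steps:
c = -51410 (c = -2 + 1071*(-48) = -2 - 51408 = -51410)
-42453/c = -42453/(-51410) = -42453*(-1/51410) = 801/970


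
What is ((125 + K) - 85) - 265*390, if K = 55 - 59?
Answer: -103314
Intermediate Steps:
K = -4
((125 + K) - 85) - 265*390 = ((125 - 4) - 85) - 265*390 = (121 - 85) - 103350 = 36 - 103350 = -103314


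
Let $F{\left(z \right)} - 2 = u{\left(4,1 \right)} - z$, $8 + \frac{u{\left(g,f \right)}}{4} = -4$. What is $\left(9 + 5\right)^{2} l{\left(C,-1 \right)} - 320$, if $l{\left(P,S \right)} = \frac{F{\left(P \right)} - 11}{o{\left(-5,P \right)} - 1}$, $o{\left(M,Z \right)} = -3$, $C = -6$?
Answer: $2179$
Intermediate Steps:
$u{\left(g,f \right)} = -48$ ($u{\left(g,f \right)} = -32 + 4 \left(-4\right) = -32 - 16 = -48$)
$F{\left(z \right)} = -46 - z$ ($F{\left(z \right)} = 2 - \left(48 + z\right) = -46 - z$)
$l{\left(P,S \right)} = \frac{57}{4} + \frac{P}{4}$ ($l{\left(P,S \right)} = \frac{\left(-46 - P\right) - 11}{-3 - 1} = \frac{-57 - P}{-4} = \left(-57 - P\right) \left(- \frac{1}{4}\right) = \frac{57}{4} + \frac{P}{4}$)
$\left(9 + 5\right)^{2} l{\left(C,-1 \right)} - 320 = \left(9 + 5\right)^{2} \left(\frac{57}{4} + \frac{1}{4} \left(-6\right)\right) - 320 = 14^{2} \left(\frac{57}{4} - \frac{3}{2}\right) - 320 = 196 \cdot \frac{51}{4} - 320 = 2499 - 320 = 2179$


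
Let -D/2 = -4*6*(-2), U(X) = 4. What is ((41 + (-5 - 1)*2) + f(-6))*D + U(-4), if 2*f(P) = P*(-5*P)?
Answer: 5860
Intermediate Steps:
f(P) = -5*P²/2 (f(P) = (P*(-5*P))/2 = (-5*P²)/2 = -5*P²/2)
D = -96 (D = -2*(-4*6)*(-2) = -(-48)*(-2) = -2*48 = -96)
((41 + (-5 - 1)*2) + f(-6))*D + U(-4) = ((41 + (-5 - 1)*2) - 5/2*(-6)²)*(-96) + 4 = ((41 - 6*2) - 5/2*36)*(-96) + 4 = ((41 - 12) - 90)*(-96) + 4 = (29 - 90)*(-96) + 4 = -61*(-96) + 4 = 5856 + 4 = 5860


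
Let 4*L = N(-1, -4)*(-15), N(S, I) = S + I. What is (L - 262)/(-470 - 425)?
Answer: 973/3580 ≈ 0.27179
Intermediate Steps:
N(S, I) = I + S
L = 75/4 (L = ((-4 - 1)*(-15))/4 = (-5*(-15))/4 = (¼)*75 = 75/4 ≈ 18.750)
(L - 262)/(-470 - 425) = (75/4 - 262)/(-470 - 425) = -973/4/(-895) = -973/4*(-1/895) = 973/3580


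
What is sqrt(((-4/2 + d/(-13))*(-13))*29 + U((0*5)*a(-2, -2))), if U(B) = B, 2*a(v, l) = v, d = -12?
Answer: sqrt(406) ≈ 20.149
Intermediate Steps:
a(v, l) = v/2
sqrt(((-4/2 + d/(-13))*(-13))*29 + U((0*5)*a(-2, -2))) = sqrt(((-4/2 - 12/(-13))*(-13))*29 + (0*5)*((1/2)*(-2))) = sqrt(((-4*1/2 - 12*(-1/13))*(-13))*29 + 0*(-1)) = sqrt(((-2 + 12/13)*(-13))*29 + 0) = sqrt(-14/13*(-13)*29 + 0) = sqrt(14*29 + 0) = sqrt(406 + 0) = sqrt(406)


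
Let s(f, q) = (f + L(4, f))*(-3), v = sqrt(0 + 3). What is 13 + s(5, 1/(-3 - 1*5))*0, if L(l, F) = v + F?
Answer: 13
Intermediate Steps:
v = sqrt(3) ≈ 1.7320
L(l, F) = F + sqrt(3) (L(l, F) = sqrt(3) + F = F + sqrt(3))
s(f, q) = -6*f - 3*sqrt(3) (s(f, q) = (f + (f + sqrt(3)))*(-3) = (sqrt(3) + 2*f)*(-3) = -6*f - 3*sqrt(3))
13 + s(5, 1/(-3 - 1*5))*0 = 13 + (-6*5 - 3*sqrt(3))*0 = 13 + (-30 - 3*sqrt(3))*0 = 13 + 0 = 13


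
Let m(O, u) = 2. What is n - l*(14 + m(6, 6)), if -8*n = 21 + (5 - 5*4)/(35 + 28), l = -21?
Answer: 14003/42 ≈ 333.40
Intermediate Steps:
n = -109/42 (n = -(21 + (5 - 5*4)/(35 + 28))/8 = -(21 + (5 - 20)/63)/8 = -(21 + (1/63)*(-15))/8 = -(21 - 5/21)/8 = -⅛*436/21 = -109/42 ≈ -2.5952)
n - l*(14 + m(6, 6)) = -109/42 - (-21)*(14 + 2) = -109/42 - (-21)*16 = -109/42 - 1*(-336) = -109/42 + 336 = 14003/42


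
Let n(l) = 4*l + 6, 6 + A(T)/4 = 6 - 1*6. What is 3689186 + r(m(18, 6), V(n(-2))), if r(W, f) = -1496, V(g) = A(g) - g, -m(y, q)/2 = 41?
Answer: 3687690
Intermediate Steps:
A(T) = -24 (A(T) = -24 + 4*(6 - 1*6) = -24 + 4*(6 - 6) = -24 + 4*0 = -24 + 0 = -24)
m(y, q) = -82 (m(y, q) = -2*41 = -82)
n(l) = 6 + 4*l
V(g) = -24 - g
3689186 + r(m(18, 6), V(n(-2))) = 3689186 - 1496 = 3687690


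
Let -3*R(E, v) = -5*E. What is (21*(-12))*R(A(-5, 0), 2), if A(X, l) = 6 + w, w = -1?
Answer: -2100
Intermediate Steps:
A(X, l) = 5 (A(X, l) = 6 - 1 = 5)
R(E, v) = 5*E/3 (R(E, v) = -(-5)*E/3 = 5*E/3)
(21*(-12))*R(A(-5, 0), 2) = (21*(-12))*((5/3)*5) = -252*25/3 = -2100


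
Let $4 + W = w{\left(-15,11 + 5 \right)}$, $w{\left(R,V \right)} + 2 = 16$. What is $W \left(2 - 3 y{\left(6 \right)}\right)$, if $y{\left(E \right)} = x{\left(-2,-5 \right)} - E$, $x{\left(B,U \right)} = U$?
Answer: $350$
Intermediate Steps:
$w{\left(R,V \right)} = 14$ ($w{\left(R,V \right)} = -2 + 16 = 14$)
$W = 10$ ($W = -4 + 14 = 10$)
$y{\left(E \right)} = -5 - E$
$W \left(2 - 3 y{\left(6 \right)}\right) = 10 \left(2 - 3 \left(-5 - 6\right)\right) = 10 \left(2 - -33\right) = 10 \left(2 + 33\right) = 10 \cdot 35 = 350$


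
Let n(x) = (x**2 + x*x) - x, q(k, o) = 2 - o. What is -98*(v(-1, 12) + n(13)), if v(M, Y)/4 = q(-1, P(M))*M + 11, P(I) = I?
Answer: -34986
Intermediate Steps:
v(M, Y) = 44 + 4*M*(2 - M) (v(M, Y) = 4*((2 - M)*M + 11) = 4*(M*(2 - M) + 11) = 4*(11 + M*(2 - M)) = 44 + 4*M*(2 - M))
n(x) = -x + 2*x**2 (n(x) = (x**2 + x**2) - x = 2*x**2 - x = -x + 2*x**2)
-98*(v(-1, 12) + n(13)) = -98*((44 - 4*(-1)*(-2 - 1)) + 13*(-1 + 2*13)) = -98*((44 - 4*(-1)*(-3)) + 13*(-1 + 26)) = -98*((44 - 12) + 13*25) = -98*(32 + 325) = -98*357 = -34986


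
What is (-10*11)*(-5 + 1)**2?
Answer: -1760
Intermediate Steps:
(-10*11)*(-5 + 1)**2 = -110*(-4)**2 = -110*16 = -1760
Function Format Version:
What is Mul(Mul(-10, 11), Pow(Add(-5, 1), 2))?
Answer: -1760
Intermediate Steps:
Mul(Mul(-10, 11), Pow(Add(-5, 1), 2)) = Mul(-110, Pow(-4, 2)) = Mul(-110, 16) = -1760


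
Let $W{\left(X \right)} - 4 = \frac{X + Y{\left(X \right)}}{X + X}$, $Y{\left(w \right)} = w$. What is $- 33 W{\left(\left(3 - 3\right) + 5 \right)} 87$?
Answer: $-14355$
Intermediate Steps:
$W{\left(X \right)} = 5$ ($W{\left(X \right)} = 4 + \frac{X + X}{X + X} = 4 + \frac{2 X}{2 X} = 4 + 2 X \frac{1}{2 X} = 4 + 1 = 5$)
$- 33 W{\left(\left(3 - 3\right) + 5 \right)} 87 = \left(-33\right) 5 \cdot 87 = \left(-165\right) 87 = -14355$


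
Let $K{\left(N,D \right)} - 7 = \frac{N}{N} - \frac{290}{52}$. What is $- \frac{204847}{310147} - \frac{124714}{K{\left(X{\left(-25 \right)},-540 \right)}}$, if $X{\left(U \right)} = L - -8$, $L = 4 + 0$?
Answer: $- \frac{1005684402269}{19539261} \approx -51470.0$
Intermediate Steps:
$L = 4$
$X{\left(U \right)} = 12$ ($X{\left(U \right)} = 4 - -8 = 4 + 8 = 12$)
$K{\left(N,D \right)} = \frac{63}{26}$ ($K{\left(N,D \right)} = 7 + \left(\frac{N}{N} - \frac{290}{52}\right) = 7 + \left(1 - \frac{145}{26}\right) = 7 - \frac{119}{26} = \frac{63}{26}$)
$- \frac{204847}{310147} - \frac{124714}{K{\left(X{\left(-25 \right)},-540 \right)}} = - \frac{204847}{310147} - \frac{124714}{\frac{63}{26}} = \left(-204847\right) \frac{1}{310147} - \frac{3242564}{63} = - \frac{204847}{310147} - \frac{3242564}{63} = - \frac{1005684402269}{19539261}$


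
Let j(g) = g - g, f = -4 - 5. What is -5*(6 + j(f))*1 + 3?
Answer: -27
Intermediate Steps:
f = -9
j(g) = 0
-5*(6 + j(f))*1 + 3 = -5*(6 + 0)*1 + 3 = -5*6*1 + 3 = -30*1 + 3 = -30 + 3 = -27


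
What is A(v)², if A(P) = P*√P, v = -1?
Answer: -1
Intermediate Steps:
A(P) = P^(3/2)
A(v)² = ((-1)^(3/2))² = (-I)² = -1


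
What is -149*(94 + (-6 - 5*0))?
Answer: -13112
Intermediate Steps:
-149*(94 + (-6 - 5*0)) = -149*(94 + (-6 + 0)) = -149*(94 - 6) = -149*88 = -13112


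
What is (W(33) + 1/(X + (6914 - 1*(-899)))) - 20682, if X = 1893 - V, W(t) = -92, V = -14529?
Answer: -503457889/24235 ≈ -20774.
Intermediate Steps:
X = 16422 (X = 1893 - 1*(-14529) = 1893 + 14529 = 16422)
(W(33) + 1/(X + (6914 - 1*(-899)))) - 20682 = (-92 + 1/(16422 + (6914 - 1*(-899)))) - 20682 = (-92 + 1/(16422 + (6914 + 899))) - 20682 = (-92 + 1/(16422 + 7813)) - 20682 = (-92 + 1/24235) - 20682 = -2229619/24235 - 20682 = -503457889/24235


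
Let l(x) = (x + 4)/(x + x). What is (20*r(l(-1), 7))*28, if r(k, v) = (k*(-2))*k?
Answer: -2520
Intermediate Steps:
l(x) = (4 + x)/(2*x) (l(x) = (4 + x)/((2*x)) = (4 + x)*(1/(2*x)) = (4 + x)/(2*x))
r(k, v) = -2*k**2 (r(k, v) = (-2*k)*k = -2*k**2)
(20*r(l(-1), 7))*28 = (20*(-2*(4 - 1)**2/4))*28 = (20*(-2*((1/2)*(-1)*3)**2))*28 = (20*(-2*(-3/2)**2))*28 = (20*(-2*9/4))*28 = (20*(-9/2))*28 = -90*28 = -2520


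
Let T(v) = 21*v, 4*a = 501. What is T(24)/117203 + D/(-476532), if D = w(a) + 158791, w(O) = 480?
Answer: -43154255/130798548 ≈ -0.32993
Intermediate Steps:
a = 501/4 (a = (¼)*501 = 501/4 ≈ 125.25)
D = 159271 (D = 480 + 158791 = 159271)
T(24)/117203 + D/(-476532) = (21*24)/117203 + 159271/(-476532) = 504*(1/117203) + 159271*(-1/476532) = 504/117203 - 373/1116 = -43154255/130798548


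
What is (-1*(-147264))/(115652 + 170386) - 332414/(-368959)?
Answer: 24902902318/17589382407 ≈ 1.4158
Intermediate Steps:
(-1*(-147264))/(115652 + 170386) - 332414/(-368959) = 147264/286038 - 332414*(-1/368959) = 147264*(1/286038) + 332414/368959 = 24544/47673 + 332414/368959 = 24902902318/17589382407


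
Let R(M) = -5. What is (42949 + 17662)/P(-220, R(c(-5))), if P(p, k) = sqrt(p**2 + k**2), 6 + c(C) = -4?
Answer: 60611*sqrt(1937)/9685 ≈ 275.43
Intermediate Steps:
c(C) = -10 (c(C) = -6 - 4 = -10)
P(p, k) = sqrt(k**2 + p**2)
(42949 + 17662)/P(-220, R(c(-5))) = (42949 + 17662)/(sqrt((-5)**2 + (-220)**2)) = 60611/(sqrt(25 + 48400)) = 60611/(sqrt(48425)) = 60611/((5*sqrt(1937))) = 60611*(sqrt(1937)/9685) = 60611*sqrt(1937)/9685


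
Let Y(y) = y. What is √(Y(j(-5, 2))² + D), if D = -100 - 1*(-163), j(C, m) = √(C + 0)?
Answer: √58 ≈ 7.6158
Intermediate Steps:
j(C, m) = √C
D = 63 (D = -100 + 163 = 63)
√(Y(j(-5, 2))² + D) = √((√(-5))² + 63) = √((I*√5)² + 63) = √(-5 + 63) = √58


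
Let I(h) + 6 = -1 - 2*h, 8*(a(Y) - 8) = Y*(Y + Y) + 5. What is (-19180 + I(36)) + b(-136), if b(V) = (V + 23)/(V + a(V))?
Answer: -692804911/35973 ≈ -19259.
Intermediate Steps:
a(Y) = 69/8 + Y²/4 (a(Y) = 8 + (Y*(Y + Y) + 5)/8 = 8 + (Y*(2*Y) + 5)/8 = 8 + (2*Y² + 5)/8 = 8 + (5 + 2*Y²)/8 = 8 + (5/8 + Y²/4) = 69/8 + Y²/4)
I(h) = -7 - 2*h (I(h) = -6 + (-1 - 2*h) = -7 - 2*h)
b(V) = (23 + V)/(69/8 + V + V²/4) (b(V) = (V + 23)/(V + (69/8 + V²/4)) = (23 + V)/(69/8 + V + V²/4))
(-19180 + I(36)) + b(-136) = (-19180 + (-7 - 2*36)) + 8*(23 - 136)/(69 + 2*(-136)² + 8*(-136)) = (-19180 + (-7 - 72)) + 8*(-113)/(69 + 2*18496 - 1088) = (-19180 - 79) + 8*(-113)/(69 + 36992 - 1088) = -19259 + 8*(-113)/35973 = -19259 + 8*(1/35973)*(-113) = -19259 - 904/35973 = -692804911/35973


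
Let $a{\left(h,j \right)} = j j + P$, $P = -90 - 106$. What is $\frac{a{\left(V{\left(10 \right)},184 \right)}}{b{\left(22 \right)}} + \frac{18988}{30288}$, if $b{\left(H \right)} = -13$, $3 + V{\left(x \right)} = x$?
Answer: $- \frac{254811809}{98436} \approx -2588.6$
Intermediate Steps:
$V{\left(x \right)} = -3 + x$
$P = -196$ ($P = -90 - 106 = -196$)
$a{\left(h,j \right)} = -196 + j^{2}$ ($a{\left(h,j \right)} = j j - 196 = j^{2} - 196 = -196 + j^{2}$)
$\frac{a{\left(V{\left(10 \right)},184 \right)}}{b{\left(22 \right)}} + \frac{18988}{30288} = \frac{-196 + 184^{2}}{-13} + \frac{18988}{30288} = \left(-196 + 33856\right) \left(- \frac{1}{13}\right) + 18988 \cdot \frac{1}{30288} = 33660 \left(- \frac{1}{13}\right) + \frac{4747}{7572} = - \frac{33660}{13} + \frac{4747}{7572} = - \frac{254811809}{98436}$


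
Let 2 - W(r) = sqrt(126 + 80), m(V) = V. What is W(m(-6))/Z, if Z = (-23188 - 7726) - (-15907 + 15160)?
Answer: -2/30167 + sqrt(206)/30167 ≈ 0.00040948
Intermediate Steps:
W(r) = 2 - sqrt(206) (W(r) = 2 - sqrt(126 + 80) = 2 - sqrt(206))
Z = -30167 (Z = -30914 - 1*(-747) = -30914 + 747 = -30167)
W(m(-6))/Z = (2 - sqrt(206))/(-30167) = (2 - sqrt(206))*(-1/30167) = -2/30167 + sqrt(206)/30167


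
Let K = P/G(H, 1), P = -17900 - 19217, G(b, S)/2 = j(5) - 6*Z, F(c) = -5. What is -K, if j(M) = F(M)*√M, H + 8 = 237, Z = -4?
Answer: 445404/451 + 185585*√5/902 ≈ 1447.7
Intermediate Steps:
H = 229 (H = -8 + 237 = 229)
j(M) = -5*√M
G(b, S) = 48 - 10*√5 (G(b, S) = 2*(-5*√5 - 6*(-4)) = 2*(-5*√5 + 24) = 2*(24 - 5*√5) = 48 - 10*√5)
P = -37117
K = -37117/(48 - 10*√5) ≈ -1447.7
-K = -(-445404/451 - 185585*√5/902) = 445404/451 + 185585*√5/902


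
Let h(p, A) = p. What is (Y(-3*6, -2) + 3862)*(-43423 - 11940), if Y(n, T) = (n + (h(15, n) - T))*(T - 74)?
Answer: -218019494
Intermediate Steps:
Y(n, T) = (-74 + T)*(15 + n - T) (Y(n, T) = (n + (15 - T))*(T - 74) = (15 + n - T)*(-74 + T) = (-74 + T)*(15 + n - T))
(Y(-3*6, -2) + 3862)*(-43423 - 11940) = ((-1110 - 1*(-2)² - (-222)*6 + 89*(-2) - (-6)*6) + 3862)*(-43423 - 11940) = ((-1110 - 1*4 - 74*(-18) - 178 - 2*(-18)) + 3862)*(-55363) = ((-1110 - 4 + 1332 - 178 + 36) + 3862)*(-55363) = (76 + 3862)*(-55363) = 3938*(-55363) = -218019494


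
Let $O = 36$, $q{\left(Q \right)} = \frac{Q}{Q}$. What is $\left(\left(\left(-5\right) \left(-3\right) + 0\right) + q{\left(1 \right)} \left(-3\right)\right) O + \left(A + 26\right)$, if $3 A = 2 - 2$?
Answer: $458$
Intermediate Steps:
$q{\left(Q \right)} = 1$
$A = 0$ ($A = \frac{2 - 2}{3} = \frac{1}{3} \cdot 0 = 0$)
$\left(\left(\left(-5\right) \left(-3\right) + 0\right) + q{\left(1 \right)} \left(-3\right)\right) O + \left(A + 26\right) = \left(\left(\left(-5\right) \left(-3\right) + 0\right) + 1 \left(-3\right)\right) 36 + \left(0 + 26\right) = \left(\left(15 + 0\right) - 3\right) 36 + 26 = \left(15 - 3\right) 36 + 26 = 12 \cdot 36 + 26 = 432 + 26 = 458$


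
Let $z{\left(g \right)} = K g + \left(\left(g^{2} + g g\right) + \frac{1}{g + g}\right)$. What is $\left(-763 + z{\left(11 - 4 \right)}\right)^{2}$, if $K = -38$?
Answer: $\frac{169859089}{196} \approx 8.6663 \cdot 10^{5}$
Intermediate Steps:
$z{\left(g \right)} = \frac{1}{2 g} - 38 g + 2 g^{2}$ ($z{\left(g \right)} = - 38 g + \left(\left(g^{2} + g g\right) + \frac{1}{g + g}\right) = - 38 g + \left(\left(g^{2} + g^{2}\right) + \frac{1}{2 g}\right) = - 38 g + \left(2 g^{2} + \frac{1}{2 g}\right) = - 38 g + \left(\frac{1}{2 g} + 2 g^{2}\right) = \frac{1}{2 g} - 38 g + 2 g^{2}$)
$\left(-763 + z{\left(11 - 4 \right)}\right)^{2} = \left(-763 + \frac{1 + 4 \left(11 - 4\right)^{2} \left(-19 + \left(11 - 4\right)\right)}{2 \left(11 - 4\right)}\right)^{2} = \left(-763 + \frac{1 + 4 \cdot 7^{2} \left(-19 + 7\right)}{2 \cdot 7}\right)^{2} = \left(-763 + \frac{1}{2} \cdot \frac{1}{7} \left(1 + 4 \cdot 49 \left(-12\right)\right)\right)^{2} = \left(-763 + \frac{1}{2} \cdot \frac{1}{7} \left(1 - 2352\right)\right)^{2} = \left(-763 + \frac{1}{2} \cdot \frac{1}{7} \left(-2351\right)\right)^{2} = \left(-763 - \frac{2351}{14}\right)^{2} = \left(- \frac{13033}{14}\right)^{2} = \frac{169859089}{196}$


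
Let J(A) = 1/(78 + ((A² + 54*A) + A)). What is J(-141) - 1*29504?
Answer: -360066815/12204 ≈ -29504.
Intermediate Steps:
J(A) = 1/(78 + A² + 55*A) (J(A) = 1/(78 + (A² + 55*A)) = 1/(78 + A² + 55*A))
J(-141) - 1*29504 = 1/(78 + (-141)² + 55*(-141)) - 1*29504 = 1/(78 + 19881 - 7755) - 29504 = 1/12204 - 29504 = -360066815/12204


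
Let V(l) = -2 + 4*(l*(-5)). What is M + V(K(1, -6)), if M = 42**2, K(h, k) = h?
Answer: 1742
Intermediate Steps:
V(l) = -2 - 20*l (V(l) = -2 + 4*(-5*l) = -2 - 20*l)
M = 1764
M + V(K(1, -6)) = 1764 + (-2 - 20*1) = 1764 + (-2 - 20) = 1764 - 22 = 1742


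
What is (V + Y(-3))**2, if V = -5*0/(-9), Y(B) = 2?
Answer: 4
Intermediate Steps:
V = 0 (V = 0*(-1/9) = 0)
(V + Y(-3))**2 = (0 + 2)**2 = 2**2 = 4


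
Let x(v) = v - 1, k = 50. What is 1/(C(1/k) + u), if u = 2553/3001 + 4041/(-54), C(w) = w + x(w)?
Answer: -450150/33735419 ≈ -0.013344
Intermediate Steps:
x(v) = -1 + v
C(w) = -1 + 2*w (C(w) = w + (-1 + w) = -1 + 2*w)
u = -1332131/18006 (u = 2553*(1/3001) + 4041*(-1/54) = 2553/3001 - 449/6 = -1332131/18006 ≈ -73.983)
1/(C(1/k) + u) = 1/((-1 + 2/50) - 1332131/18006) = 1/((-1 + 2*(1/50)) - 1332131/18006) = 1/((-1 + 1/25) - 1332131/18006) = 1/(-24/25 - 1332131/18006) = 1/(-33735419/450150) = -450150/33735419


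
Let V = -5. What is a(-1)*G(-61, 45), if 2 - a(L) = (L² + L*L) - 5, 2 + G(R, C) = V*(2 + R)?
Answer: 1465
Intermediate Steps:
G(R, C) = -12 - 5*R (G(R, C) = -2 - 5*(2 + R) = -2 + (-10 - 5*R) = -12 - 5*R)
a(L) = 7 - 2*L² (a(L) = 2 - ((L² + L*L) - 5) = 2 - ((L² + L²) - 5) = 2 - (2*L² - 5) = 2 - (-5 + 2*L²) = 2 + (5 - 2*L²) = 7 - 2*L²)
a(-1)*G(-61, 45) = (7 - 2*(-1)²)*(-12 - 5*(-61)) = (7 - 2*1)*(-12 + 305) = (7 - 2)*293 = 5*293 = 1465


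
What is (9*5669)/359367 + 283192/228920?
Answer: 4727066116/3427762235 ≈ 1.3791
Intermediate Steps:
(9*5669)/359367 + 283192/228920 = 51021*(1/359367) + 283192*(1/228920) = 17007/119789 + 35399/28615 = 4727066116/3427762235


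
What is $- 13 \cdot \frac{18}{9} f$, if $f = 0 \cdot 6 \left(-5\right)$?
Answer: $0$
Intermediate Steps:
$f = 0$ ($f = 0 \left(-5\right) = 0$)
$- 13 \cdot \frac{18}{9} f = - 13 \cdot \frac{18}{9} \cdot 0 = - 13 \cdot 18 \cdot \frac{1}{9} \cdot 0 = \left(-13\right) 2 \cdot 0 = \left(-26\right) 0 = 0$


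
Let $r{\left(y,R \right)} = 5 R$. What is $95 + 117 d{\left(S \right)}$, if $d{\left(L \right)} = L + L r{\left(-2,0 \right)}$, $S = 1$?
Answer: $212$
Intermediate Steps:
$d{\left(L \right)} = L$ ($d{\left(L \right)} = L + L 5 \cdot 0 = L + L 0 = L + 0 = L$)
$95 + 117 d{\left(S \right)} = 95 + 117 \cdot 1 = 95 + 117 = 212$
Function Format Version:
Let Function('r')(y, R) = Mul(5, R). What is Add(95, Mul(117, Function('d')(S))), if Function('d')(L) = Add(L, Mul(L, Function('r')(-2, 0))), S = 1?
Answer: 212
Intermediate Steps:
Function('d')(L) = L (Function('d')(L) = Add(L, Mul(L, Mul(5, 0))) = Add(L, Mul(L, 0)) = Add(L, 0) = L)
Add(95, Mul(117, Function('d')(S))) = Add(95, Mul(117, 1)) = Add(95, 117) = 212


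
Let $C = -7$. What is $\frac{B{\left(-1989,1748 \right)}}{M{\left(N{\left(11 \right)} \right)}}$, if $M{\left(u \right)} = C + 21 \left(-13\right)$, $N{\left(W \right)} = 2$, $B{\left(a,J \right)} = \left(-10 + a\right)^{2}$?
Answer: $- \frac{3996001}{280} \approx -14271.0$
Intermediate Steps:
$M{\left(u \right)} = -280$ ($M{\left(u \right)} = -7 + 21 \left(-13\right) = -7 - 273 = -280$)
$\frac{B{\left(-1989,1748 \right)}}{M{\left(N{\left(11 \right)} \right)}} = \frac{\left(-10 - 1989\right)^{2}}{-280} = \left(-1999\right)^{2} \left(- \frac{1}{280}\right) = 3996001 \left(- \frac{1}{280}\right) = - \frac{3996001}{280}$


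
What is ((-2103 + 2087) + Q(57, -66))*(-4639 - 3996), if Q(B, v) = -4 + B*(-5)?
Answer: 2633675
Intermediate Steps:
Q(B, v) = -4 - 5*B
((-2103 + 2087) + Q(57, -66))*(-4639 - 3996) = ((-2103 + 2087) + (-4 - 5*57))*(-4639 - 3996) = (-16 + (-4 - 285))*(-8635) = (-16 - 289)*(-8635) = -305*(-8635) = 2633675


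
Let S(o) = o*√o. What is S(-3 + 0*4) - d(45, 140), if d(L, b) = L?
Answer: -45 - 3*I*√3 ≈ -45.0 - 5.1962*I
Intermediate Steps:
S(o) = o^(3/2)
S(-3 + 0*4) - d(45, 140) = (-3 + 0*4)^(3/2) - 1*45 = (-3 + 0)^(3/2) - 45 = (-3)^(3/2) - 45 = -3*I*√3 - 45 = -45 - 3*I*√3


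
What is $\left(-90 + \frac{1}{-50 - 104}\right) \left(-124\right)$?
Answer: $\frac{859382}{77} \approx 11161.0$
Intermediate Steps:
$\left(-90 + \frac{1}{-50 - 104}\right) \left(-124\right) = \left(-90 + \frac{1}{-154}\right) \left(-124\right) = \left(-90 - \frac{1}{154}\right) \left(-124\right) = \left(- \frac{13861}{154}\right) \left(-124\right) = \frac{859382}{77}$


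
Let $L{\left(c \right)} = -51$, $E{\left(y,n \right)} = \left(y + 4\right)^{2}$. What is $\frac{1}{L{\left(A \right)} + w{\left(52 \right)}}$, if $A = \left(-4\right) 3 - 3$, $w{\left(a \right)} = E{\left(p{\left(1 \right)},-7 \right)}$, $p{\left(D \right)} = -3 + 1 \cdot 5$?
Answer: $- \frac{1}{15} \approx -0.066667$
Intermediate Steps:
$p{\left(D \right)} = 2$ ($p{\left(D \right)} = -3 + 5 = 2$)
$E{\left(y,n \right)} = \left(4 + y\right)^{2}$
$w{\left(a \right)} = 36$ ($w{\left(a \right)} = \left(4 + 2\right)^{2} = 6^{2} = 36$)
$A = -15$ ($A = -12 - 3 = -15$)
$\frac{1}{L{\left(A \right)} + w{\left(52 \right)}} = \frac{1}{-51 + 36} = \frac{1}{-15} = - \frac{1}{15}$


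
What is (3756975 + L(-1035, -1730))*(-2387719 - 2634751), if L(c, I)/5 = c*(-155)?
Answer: -22897942977000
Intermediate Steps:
L(c, I) = -775*c (L(c, I) = 5*(c*(-155)) = 5*(-155*c) = -775*c)
(3756975 + L(-1035, -1730))*(-2387719 - 2634751) = (3756975 - 775*(-1035))*(-2387719 - 2634751) = (3756975 + 802125)*(-5022470) = 4559100*(-5022470) = -22897942977000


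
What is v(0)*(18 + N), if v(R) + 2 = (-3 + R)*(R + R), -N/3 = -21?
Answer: -162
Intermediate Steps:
N = 63 (N = -3*(-21) = 63)
v(R) = -2 + 2*R*(-3 + R) (v(R) = -2 + (-3 + R)*(R + R) = -2 + (-3 + R)*(2*R) = -2 + 2*R*(-3 + R))
v(0)*(18 + N) = (-2 - 6*0 + 2*0**2)*(18 + 63) = (-2 + 0 + 2*0)*81 = (-2 + 0 + 0)*81 = -2*81 = -162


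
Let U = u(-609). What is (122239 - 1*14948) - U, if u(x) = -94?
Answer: 107385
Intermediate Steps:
U = -94
(122239 - 1*14948) - U = (122239 - 1*14948) - 1*(-94) = (122239 - 14948) + 94 = 107291 + 94 = 107385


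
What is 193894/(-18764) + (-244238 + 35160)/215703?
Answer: -22873328537/2023725546 ≈ -11.303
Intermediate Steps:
193894/(-18764) + (-244238 + 35160)/215703 = 193894*(-1/18764) - 209078*1/215703 = -96947/9382 - 209078/215703 = -22873328537/2023725546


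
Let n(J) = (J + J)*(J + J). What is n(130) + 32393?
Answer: 99993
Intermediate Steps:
n(J) = 4*J² (n(J) = (2*J)*(2*J) = 4*J²)
n(130) + 32393 = 4*130² + 32393 = 4*16900 + 32393 = 67600 + 32393 = 99993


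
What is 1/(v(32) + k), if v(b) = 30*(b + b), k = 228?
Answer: 1/2148 ≈ 0.00046555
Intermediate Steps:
v(b) = 60*b (v(b) = 30*(2*b) = 60*b)
1/(v(32) + k) = 1/(60*32 + 228) = 1/(1920 + 228) = 1/2148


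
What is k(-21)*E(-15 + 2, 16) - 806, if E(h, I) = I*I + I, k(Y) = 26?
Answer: 6266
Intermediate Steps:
E(h, I) = I + I² (E(h, I) = I² + I = I + I²)
k(-21)*E(-15 + 2, 16) - 806 = 26*(16*(1 + 16)) - 806 = 26*(16*17) - 806 = 26*272 - 806 = 7072 - 806 = 6266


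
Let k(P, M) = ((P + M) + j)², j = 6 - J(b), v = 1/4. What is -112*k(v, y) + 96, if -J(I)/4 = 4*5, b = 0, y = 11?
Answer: -1059151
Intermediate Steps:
J(I) = -80 (J(I) = -16*5 = -4*20 = -80)
v = ¼ ≈ 0.25000
j = 86 (j = 6 - 1*(-80) = 6 + 80 = 86)
k(P, M) = (86 + M + P)² (k(P, M) = ((P + M) + 86)² = ((M + P) + 86)² = (86 + M + P)²)
-112*k(v, y) + 96 = -112*(86 + 11 + ¼)² + 96 = -112*(389/4)² + 96 = -112*151321/16 + 96 = -1059247 + 96 = -1059151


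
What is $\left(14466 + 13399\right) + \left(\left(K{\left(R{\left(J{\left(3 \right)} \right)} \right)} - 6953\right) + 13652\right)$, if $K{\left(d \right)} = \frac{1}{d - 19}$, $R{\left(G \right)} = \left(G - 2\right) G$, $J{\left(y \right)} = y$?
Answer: $\frac{553023}{16} \approx 34564.0$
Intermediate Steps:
$R{\left(G \right)} = G \left(-2 + G\right)$ ($R{\left(G \right)} = \left(-2 + G\right) G = G \left(-2 + G\right)$)
$K{\left(d \right)} = \frac{1}{-19 + d}$
$\left(14466 + 13399\right) + \left(\left(K{\left(R{\left(J{\left(3 \right)} \right)} \right)} - 6953\right) + 13652\right) = \left(14466 + 13399\right) + \left(\left(\frac{1}{-19 + 3 \left(-2 + 3\right)} - 6953\right) + 13652\right) = 27865 + \left(\left(\frac{1}{-19 + 3 \cdot 1} - 6953\right) + 13652\right) = 27865 + \left(\left(\frac{1}{-19 + 3} - 6953\right) + 13652\right) = 27865 + \left(\left(\frac{1}{-16} - 6953\right) + 13652\right) = 27865 + \left(\left(- \frac{1}{16} - 6953\right) + 13652\right) = 27865 + \left(- \frac{111249}{16} + 13652\right) = 27865 + \frac{107183}{16} = \frac{553023}{16}$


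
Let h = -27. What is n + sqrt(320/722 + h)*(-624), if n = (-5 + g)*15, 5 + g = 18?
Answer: 120 - 624*I*sqrt(9587)/19 ≈ 120.0 - 3215.7*I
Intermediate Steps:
g = 13 (g = -5 + 18 = 13)
n = 120 (n = (-5 + 13)*15 = 8*15 = 120)
n + sqrt(320/722 + h)*(-624) = 120 + sqrt(320/722 - 27)*(-624) = 120 + sqrt(320*(1/722) - 27)*(-624) = 120 + sqrt(160/361 - 27)*(-624) = 120 + sqrt(-9587/361)*(-624) = 120 + (I*sqrt(9587)/19)*(-624) = 120 - 624*I*sqrt(9587)/19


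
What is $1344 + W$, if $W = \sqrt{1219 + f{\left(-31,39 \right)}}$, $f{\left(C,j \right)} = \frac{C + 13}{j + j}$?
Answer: $1344 + \frac{2 \sqrt{51493}}{13} \approx 1378.9$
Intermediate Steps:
$f{\left(C,j \right)} = \frac{13 + C}{2 j}$
$W = \frac{2 \sqrt{51493}}{13}$ ($W = \sqrt{1219 + \frac{13 - 31}{2 \cdot 39}} = \sqrt{1219 + \frac{1}{2} \cdot \frac{1}{39} \left(-18\right)} = \sqrt{1219 - \frac{3}{13}} = \sqrt{\frac{15844}{13}} = \frac{2 \sqrt{51493}}{13} \approx 34.911$)
$1344 + W = 1344 + \frac{2 \sqrt{51493}}{13}$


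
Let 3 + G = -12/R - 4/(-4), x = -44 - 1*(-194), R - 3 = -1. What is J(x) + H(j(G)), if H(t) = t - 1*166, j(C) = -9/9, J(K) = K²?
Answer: 22333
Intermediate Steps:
R = 2 (R = 3 - 1 = 2)
x = 150 (x = -44 + 194 = 150)
G = -8 (G = -3 + (-12/2 - 4/(-4)) = -3 + (-12*½ - 4*(-¼)) = -3 + (-6 + 1) = -3 - 5 = -8)
j(C) = -1 (j(C) = -9*⅑ = -1)
H(t) = -166 + t (H(t) = t - 166 = -166 + t)
J(x) + H(j(G)) = 150² + (-166 - 1) = 22500 - 167 = 22333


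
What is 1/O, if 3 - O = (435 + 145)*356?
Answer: -1/206477 ≈ -4.8432e-6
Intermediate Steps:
O = -206477 (O = 3 - (435 + 145)*356 = 3 - 580*356 = 3 - 1*206480 = 3 - 206480 = -206477)
1/O = 1/(-206477) = -1/206477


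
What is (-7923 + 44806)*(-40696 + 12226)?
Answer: -1050059010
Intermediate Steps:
(-7923 + 44806)*(-40696 + 12226) = 36883*(-28470) = -1050059010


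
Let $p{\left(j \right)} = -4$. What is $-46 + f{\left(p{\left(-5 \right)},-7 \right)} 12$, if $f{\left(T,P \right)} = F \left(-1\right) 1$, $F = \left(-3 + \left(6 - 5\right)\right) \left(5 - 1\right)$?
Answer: $50$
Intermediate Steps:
$F = -8$ ($F = \left(-3 + 1\right) 4 = \left(-2\right) 4 = -8$)
$f{\left(T,P \right)} = 8$ ($f{\left(T,P \right)} = \left(-8\right) \left(-1\right) 1 = 8 \cdot 1 = 8$)
$-46 + f{\left(p{\left(-5 \right)},-7 \right)} 12 = -46 + 8 \cdot 12 = -46 + 96 = 50$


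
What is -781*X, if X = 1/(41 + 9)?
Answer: -781/50 ≈ -15.620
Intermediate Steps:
X = 1/50 ≈ 0.020000
-781*X = -781*1/50 = -781/50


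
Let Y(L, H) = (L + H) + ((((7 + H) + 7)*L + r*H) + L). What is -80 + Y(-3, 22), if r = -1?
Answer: -194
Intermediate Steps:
Y(L, H) = 2*L + L*(14 + H) (Y(L, H) = (L + H) + ((((7 + H) + 7)*L - H) + L) = (H + L) + (((14 + H)*L - H) + L) = (H + L) + ((L*(14 + H) - H) + L) = (H + L) + ((-H + L*(14 + H)) + L) = (H + L) + (L - H + L*(14 + H)) = 2*L + L*(14 + H))
-80 + Y(-3, 22) = -80 - 3*(16 + 22) = -80 - 3*38 = -80 - 114 = -194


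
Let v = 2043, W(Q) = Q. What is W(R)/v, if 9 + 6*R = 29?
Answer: 10/6129 ≈ 0.0016316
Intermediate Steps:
R = 10/3 (R = -3/2 + (⅙)*29 = -3/2 + 29/6 = 10/3 ≈ 3.3333)
W(R)/v = (10/3)/2043 = (10/3)*(1/2043) = 10/6129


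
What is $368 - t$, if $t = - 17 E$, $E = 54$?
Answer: $1286$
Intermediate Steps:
$t = -918$ ($t = \left(-17\right) 54 = -918$)
$368 - t = 368 - -918 = 368 + 918 = 1286$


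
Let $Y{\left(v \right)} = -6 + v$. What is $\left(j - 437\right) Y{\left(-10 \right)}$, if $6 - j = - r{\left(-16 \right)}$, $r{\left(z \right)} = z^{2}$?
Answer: $2800$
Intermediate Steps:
$j = 262$ ($j = 6 - - \left(-16\right)^{2} = 6 - \left(-1\right) 256 = 6 - -256 = 6 + 256 = 262$)
$\left(j - 437\right) Y{\left(-10 \right)} = \left(262 - 437\right) \left(-6 - 10\right) = \left(-175\right) \left(-16\right) = 2800$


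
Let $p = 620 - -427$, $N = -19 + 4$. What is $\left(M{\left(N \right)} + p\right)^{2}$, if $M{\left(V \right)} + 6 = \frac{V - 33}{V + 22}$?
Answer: $\frac{52403121}{49} \approx 1.0695 \cdot 10^{6}$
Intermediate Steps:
$N = -15$
$M{\left(V \right)} = -6 + \frac{-33 + V}{22 + V}$ ($M{\left(V \right)} = -6 + \frac{V - 33}{V + 22} = -6 + \frac{-33 + V}{22 + V}$)
$p = 1047$ ($p = 620 + 427 = 1047$)
$\left(M{\left(N \right)} + p\right)^{2} = \left(\frac{5 \left(-33 - -15\right)}{22 - 15} + 1047\right)^{2} = \left(\frac{5 \left(-33 + 15\right)}{7} + 1047\right)^{2} = \left(5 \cdot \frac{1}{7} \left(-18\right) + 1047\right)^{2} = \left(- \frac{90}{7} + 1047\right)^{2} = \left(\frac{7239}{7}\right)^{2} = \frac{52403121}{49}$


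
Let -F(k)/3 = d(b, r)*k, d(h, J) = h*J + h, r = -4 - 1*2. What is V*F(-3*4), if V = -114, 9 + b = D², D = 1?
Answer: -164160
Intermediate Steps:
b = -8 (b = -9 + 1² = -9 + 1 = -8)
r = -6 (r = -4 - 2 = -6)
d(h, J) = h + J*h (d(h, J) = J*h + h = h + J*h)
F(k) = -120*k (F(k) = -3*(-8*(1 - 6))*k = -3*(-8*(-5))*k = -120*k)
V*F(-3*4) = -(-13680)*(-3*4) = -(-13680)*(-12) = -114*1440 = -164160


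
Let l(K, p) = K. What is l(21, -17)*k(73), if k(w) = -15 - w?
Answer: -1848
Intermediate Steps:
l(21, -17)*k(73) = 21*(-15 - 1*73) = 21*(-15 - 73) = 21*(-88) = -1848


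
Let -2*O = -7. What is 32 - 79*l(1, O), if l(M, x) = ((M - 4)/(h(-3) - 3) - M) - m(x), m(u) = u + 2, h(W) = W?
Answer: 506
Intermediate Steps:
O = 7/2 (O = -½*(-7) = 7/2 ≈ 3.5000)
m(u) = 2 + u
l(M, x) = -4/3 - x - 7*M/6 (l(M, x) = ((M - 4)/(-3 - 3) - M) - (2 + x) = ((-4 + M)/(-6) - M) + (-2 - x) = ((-4 + M)*(-⅙) - M) + (-2 - x) = ((⅔ - M/6) - M) + (-2 - x) = (⅔ - 7*M/6) + (-2 - x) = -4/3 - x - 7*M/6)
32 - 79*l(1, O) = 32 - 79*(-4/3 - 1*7/2 - 7/6*1) = 32 - 79*(-4/3 - 7/2 - 7/6) = 32 - 79*(-6) = 32 + 474 = 506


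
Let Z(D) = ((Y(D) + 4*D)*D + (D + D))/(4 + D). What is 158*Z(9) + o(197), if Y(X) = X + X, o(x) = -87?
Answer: 78501/13 ≈ 6038.5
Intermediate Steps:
Y(X) = 2*X
Z(D) = (2*D + 6*D²)/(4 + D) (Z(D) = ((2*D + 4*D)*D + (D + D))/(4 + D) = ((6*D)*D + 2*D)/(4 + D) = (6*D² + 2*D)/(4 + D) = (2*D + 6*D²)/(4 + D))
158*Z(9) + o(197) = 158*(2*9*(1 + 3*9)/(4 + 9)) - 87 = 158*(2*9*(1 + 27)/13) - 87 = 158*(2*9*(1/13)*28) - 87 = 158*(504/13) - 87 = 79632/13 - 87 = 78501/13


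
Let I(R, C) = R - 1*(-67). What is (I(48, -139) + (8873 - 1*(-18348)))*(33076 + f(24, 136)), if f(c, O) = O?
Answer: 907883232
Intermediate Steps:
I(R, C) = 67 + R (I(R, C) = R + 67 = 67 + R)
(I(48, -139) + (8873 - 1*(-18348)))*(33076 + f(24, 136)) = ((67 + 48) + (8873 - 1*(-18348)))*(33076 + 136) = (115 + (8873 + 18348))*33212 = (115 + 27221)*33212 = 27336*33212 = 907883232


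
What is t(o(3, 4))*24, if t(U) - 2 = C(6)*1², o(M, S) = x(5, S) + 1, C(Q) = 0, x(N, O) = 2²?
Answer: 48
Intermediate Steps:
x(N, O) = 4
o(M, S) = 5 (o(M, S) = 4 + 1 = 5)
t(U) = 2 (t(U) = 2 + 0*1² = 2 + 0*1 = 2 + 0 = 2)
t(o(3, 4))*24 = 2*24 = 48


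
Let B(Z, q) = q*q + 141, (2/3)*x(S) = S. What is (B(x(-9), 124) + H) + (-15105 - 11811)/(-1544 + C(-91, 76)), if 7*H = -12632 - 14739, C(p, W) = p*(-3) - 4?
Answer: 34593204/2975 ≈ 11628.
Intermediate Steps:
C(p, W) = -4 - 3*p (C(p, W) = -3*p - 4 = -4 - 3*p)
H = -27371/7 (H = (-12632 - 14739)/7 = (1/7)*(-27371) = -27371/7 ≈ -3910.1)
x(S) = 3*S/2
B(Z, q) = 141 + q**2 (B(Z, q) = q**2 + 141 = 141 + q**2)
(B(x(-9), 124) + H) + (-15105 - 11811)/(-1544 + C(-91, 76)) = ((141 + 124**2) - 27371/7) + (-15105 - 11811)/(-1544 + (-4 - 3*(-91))) = ((141 + 15376) - 27371/7) - 26916/(-1544 + (-4 + 273)) = (15517 - 27371/7) - 26916/(-1544 + 269) = 81248/7 - 26916/(-1275) = 81248/7 - 26916*(-1/1275) = 81248/7 + 8972/425 = 34593204/2975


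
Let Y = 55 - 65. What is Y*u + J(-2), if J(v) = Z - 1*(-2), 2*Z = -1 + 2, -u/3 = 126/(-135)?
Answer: -51/2 ≈ -25.500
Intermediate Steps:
u = 14/5 (u = -378/(-135) = -378*(-1)/135 = -3*(-14/15) = 14/5 ≈ 2.8000)
Y = -10
Z = ½ (Z = (-1 + 2)/2 = (½)*1 = ½ ≈ 0.50000)
J(v) = 5/2 (J(v) = ½ - 1*(-2) = ½ + 2 = 5/2)
Y*u + J(-2) = -10*14/5 + 5/2 = -28 + 5/2 = -51/2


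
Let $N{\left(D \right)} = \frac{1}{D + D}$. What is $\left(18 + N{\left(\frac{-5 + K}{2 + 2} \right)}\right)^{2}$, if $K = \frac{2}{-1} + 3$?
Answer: $\frac{1225}{4} \approx 306.25$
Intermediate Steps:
$K = 1$ ($K = 2 \left(-1\right) + 3 = -2 + 3 = 1$)
$N{\left(D \right)} = \frac{1}{2 D}$
$\left(18 + N{\left(\frac{-5 + K}{2 + 2} \right)}\right)^{2} = \left(18 + \frac{1}{2 \frac{-5 + 1}{2 + 2}}\right)^{2} = \left(18 + \frac{1}{2 \left(- \frac{4}{4}\right)}\right)^{2} = \left(18 + \frac{1}{2 \left(\left(-4\right) \frac{1}{4}\right)}\right)^{2} = \left(18 + \frac{1}{2 \left(-1\right)}\right)^{2} = \left(18 + \frac{1}{2} \left(-1\right)\right)^{2} = \left(18 - \frac{1}{2}\right)^{2} = \left(\frac{35}{2}\right)^{2} = \frac{1225}{4}$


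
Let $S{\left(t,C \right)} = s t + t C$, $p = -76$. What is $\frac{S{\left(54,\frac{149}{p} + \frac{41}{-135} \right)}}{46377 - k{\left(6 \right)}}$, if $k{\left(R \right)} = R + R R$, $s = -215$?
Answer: $- \frac{2229131}{8803650} \approx -0.25321$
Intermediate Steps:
$k{\left(R \right)} = R + R^{2}$
$S{\left(t,C \right)} = - 215 t + C t$ ($S{\left(t,C \right)} = - 215 t + t C = - 215 t + C t$)
$\frac{S{\left(54,\frac{149}{p} + \frac{41}{-135} \right)}}{46377 - k{\left(6 \right)}} = \frac{54 \left(-215 + \left(\frac{149}{-76} + \frac{41}{-135}\right)\right)}{46377 - 6 \left(1 + 6\right)} = \frac{54 \left(-215 + \left(149 \left(- \frac{1}{76}\right) + 41 \left(- \frac{1}{135}\right)\right)\right)}{46377 - 6 \cdot 7} = \frac{54 \left(-215 - \frac{23231}{10260}\right)}{46377 - 42} = \frac{54 \left(- \frac{2229131}{10260}\right)}{46335} = \left(- \frac{2229131}{190}\right) \frac{1}{46335} = - \frac{2229131}{8803650}$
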